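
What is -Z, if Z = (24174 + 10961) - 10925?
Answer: -24210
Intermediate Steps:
Z = 24210 (Z = 35135 - 10925 = 24210)
-Z = -1*24210 = -24210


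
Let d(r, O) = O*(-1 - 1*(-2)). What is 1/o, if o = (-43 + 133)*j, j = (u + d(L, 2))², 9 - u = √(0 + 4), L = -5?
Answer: 1/7290 ≈ 0.00013717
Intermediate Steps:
d(r, O) = O (d(r, O) = O*(-1 + 2) = O*1 = O)
u = 7 (u = 9 - √(0 + 4) = 9 - √4 = 9 - 1*2 = 9 - 2 = 7)
j = 81 (j = (7 + 2)² = 9² = 81)
o = 7290 (o = (-43 + 133)*81 = 90*81 = 7290)
1/o = 1/7290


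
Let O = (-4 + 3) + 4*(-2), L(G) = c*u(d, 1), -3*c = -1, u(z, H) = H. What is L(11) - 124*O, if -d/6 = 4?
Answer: 3349/3 ≈ 1116.3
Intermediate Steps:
d = -24 (d = -6*4 = -24)
c = ⅓ (c = -⅓*(-1) = ⅓ ≈ 0.33333)
L(G) = ⅓ (L(G) = (⅓)*1 = ⅓)
O = -9 (O = -1 - 8 = -9)
L(11) - 124*O = ⅓ - 124*(-9) = ⅓ + 1116 = 3349/3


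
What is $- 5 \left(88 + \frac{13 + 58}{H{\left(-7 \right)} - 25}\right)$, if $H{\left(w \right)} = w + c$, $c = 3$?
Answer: $- \frac{12405}{29} \approx -427.76$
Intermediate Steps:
$H{\left(w \right)} = 3 + w$ ($H{\left(w \right)} = w + 3 = 3 + w$)
$- 5 \left(88 + \frac{13 + 58}{H{\left(-7 \right)} - 25}\right) = - 5 \left(88 + \frac{13 + 58}{\left(3 - 7\right) - 25}\right) = - 5 \left(88 + \frac{71}{-4 - 25}\right) = - 5 \left(88 + \frac{71}{-29}\right) = - 5 \left(88 + 71 \left(- \frac{1}{29}\right)\right) = - 5 \left(88 - \frac{71}{29}\right) = \left(-5\right) \frac{2481}{29} = - \frac{12405}{29}$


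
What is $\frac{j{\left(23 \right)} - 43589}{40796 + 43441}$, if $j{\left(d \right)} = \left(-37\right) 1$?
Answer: $- \frac{14542}{28079} \approx -0.5179$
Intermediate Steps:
$j{\left(d \right)} = -37$
$\frac{j{\left(23 \right)} - 43589}{40796 + 43441} = \frac{-37 - 43589}{40796 + 43441} = - \frac{43626}{84237} = \left(-43626\right) \frac{1}{84237} = - \frac{14542}{28079}$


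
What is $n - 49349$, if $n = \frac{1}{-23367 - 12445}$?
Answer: $- \frac{1767286389}{35812} \approx -49349.0$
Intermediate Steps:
$n = - \frac{1}{35812}$ ($n = \frac{1}{-35812} = - \frac{1}{35812} \approx -2.7924 \cdot 10^{-5}$)
$n - 49349 = - \frac{1}{35812} - 49349 = - \frac{1767286389}{35812}$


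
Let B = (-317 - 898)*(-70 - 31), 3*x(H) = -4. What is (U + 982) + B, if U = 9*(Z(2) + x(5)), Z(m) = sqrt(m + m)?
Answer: 123703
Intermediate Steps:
x(H) = -4/3 (x(H) = (1/3)*(-4) = -4/3)
B = 122715 (B = -1215*(-101) = 122715)
Z(m) = sqrt(2)*sqrt(m) (Z(m) = sqrt(2*m) = sqrt(2)*sqrt(m))
U = 6 (U = 9*(sqrt(2)*sqrt(2) - 4/3) = 9*(2 - 4/3) = 9*(2/3) = 6)
(U + 982) + B = (6 + 982) + 122715 = 988 + 122715 = 123703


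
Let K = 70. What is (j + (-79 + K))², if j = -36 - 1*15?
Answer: 3600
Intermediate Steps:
j = -51 (j = -36 - 15 = -51)
(j + (-79 + K))² = (-51 + (-79 + 70))² = (-51 - 9)² = (-60)² = 3600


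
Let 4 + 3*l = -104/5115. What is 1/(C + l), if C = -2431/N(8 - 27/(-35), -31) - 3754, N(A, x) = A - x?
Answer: -7120080/27173531791 ≈ -0.00026202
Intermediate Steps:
l = -20564/15345 (l = -4/3 + (-104/5115)/3 = -4/3 + (-104*1/5115)/3 = -4/3 + (⅓)*(-104/5115) = -4/3 - 104/15345 = -20564/15345 ≈ -1.3401)
C = -5310653/1392 (C = -2431/((8 - 27/(-35)) - 1*(-31)) - 3754 = -2431/((8 - 27*(-1)/35) + 31) - 3754 = -2431/((8 - 1*(-27/35)) + 31) - 3754 = -2431/((8 + 27/35) + 31) - 3754 = -2431/(307/35 + 31) - 3754 = -2431/1392/35 - 3754 = -2431*35/1392 - 3754 = -85085/1392 - 3754 = -5310653/1392 ≈ -3815.1)
1/(C + l) = 1/(-5310653/1392 - 20564/15345) = 1/(-27173531791/7120080) = -7120080/27173531791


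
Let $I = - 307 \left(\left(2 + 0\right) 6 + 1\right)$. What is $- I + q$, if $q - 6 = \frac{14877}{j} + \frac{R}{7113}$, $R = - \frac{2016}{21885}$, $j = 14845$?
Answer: $\frac{205309984561782}{51353145205} \approx 3998.0$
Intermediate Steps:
$R = - \frac{672}{7295}$ ($R = \left(-2016\right) \frac{1}{21885} = - \frac{672}{7295} \approx -0.092118$)
$q = \frac{359582048627}{51353145205}$ ($q = 6 + \left(\frac{14877}{14845} - \frac{672}{7295 \cdot 7113}\right) = 6 + \left(14877 \cdot \frac{1}{14845} - \frac{224}{17296445}\right) = 6 + \left(\frac{14877}{14845} - \frac{224}{17296445}\right) = 6 + \frac{51463177397}{51353145205} = \frac{359582048627}{51353145205} \approx 7.0021$)
$I = -3991$ ($I = - 307 \left(2 \cdot 6 + 1\right) = - 307 \left(12 + 1\right) = \left(-307\right) 13 = -3991$)
$- I + q = \left(-1\right) \left(-3991\right) + \frac{359582048627}{51353145205} = 3991 + \frac{359582048627}{51353145205} = \frac{205309984561782}{51353145205}$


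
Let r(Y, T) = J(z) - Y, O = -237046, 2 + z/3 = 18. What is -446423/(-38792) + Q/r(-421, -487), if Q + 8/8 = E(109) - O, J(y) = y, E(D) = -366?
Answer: 9390624155/18193448 ≈ 516.15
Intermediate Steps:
z = 48 (z = -6 + 3*18 = -6 + 54 = 48)
Q = 236679 (Q = -1 + (-366 - 1*(-237046)) = -1 + (-366 + 237046) = -1 + 236680 = 236679)
r(Y, T) = 48 - Y
-446423/(-38792) + Q/r(-421, -487) = -446423/(-38792) + 236679/(48 - 1*(-421)) = -446423*(-1/38792) + 236679/(48 + 421) = 446423/38792 + 236679/469 = 9390624155/18193448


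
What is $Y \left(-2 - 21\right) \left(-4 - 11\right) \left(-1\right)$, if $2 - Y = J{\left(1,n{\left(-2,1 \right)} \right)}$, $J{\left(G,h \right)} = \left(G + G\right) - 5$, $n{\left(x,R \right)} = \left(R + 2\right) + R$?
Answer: $-1725$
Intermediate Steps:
$n{\left(x,R \right)} = 2 + 2 R$ ($n{\left(x,R \right)} = \left(2 + R\right) + R = 2 + 2 R$)
$J{\left(G,h \right)} = -5 + 2 G$ ($J{\left(G,h \right)} = 2 G - 5 = -5 + 2 G$)
$Y = 5$ ($Y = 2 - \left(-5 + 2 \cdot 1\right) = 2 - \left(-5 + 2\right) = 2 - -3 = 2 + 3 = 5$)
$Y \left(-2 - 21\right) \left(-4 - 11\right) \left(-1\right) = 5 \left(-2 - 21\right) \left(-4 - 11\right) \left(-1\right) = 5 \left(\left(-23\right) \left(-15\right)\right) \left(-1\right) = 5 \cdot 345 \left(-1\right) = 1725 \left(-1\right) = -1725$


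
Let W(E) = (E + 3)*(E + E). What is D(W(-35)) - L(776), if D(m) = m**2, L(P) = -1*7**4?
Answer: 5020001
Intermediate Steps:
L(P) = -2401 (L(P) = -1*2401 = -2401)
W(E) = 2*E*(3 + E) (W(E) = (3 + E)*(2*E) = 2*E*(3 + E))
D(W(-35)) - L(776) = (2*(-35)*(3 - 35))**2 - 1*(-2401) = (2*(-35)*(-32))**2 + 2401 = 2240**2 + 2401 = 5017600 + 2401 = 5020001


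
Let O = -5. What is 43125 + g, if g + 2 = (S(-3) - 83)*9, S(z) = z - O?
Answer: 42394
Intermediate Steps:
S(z) = 5 + z (S(z) = z - 1*(-5) = z + 5 = 5 + z)
g = -731 (g = -2 + ((5 - 3) - 83)*9 = -2 + (2 - 83)*9 = -2 - 81*9 = -2 - 729 = -731)
43125 + g = 43125 - 731 = 42394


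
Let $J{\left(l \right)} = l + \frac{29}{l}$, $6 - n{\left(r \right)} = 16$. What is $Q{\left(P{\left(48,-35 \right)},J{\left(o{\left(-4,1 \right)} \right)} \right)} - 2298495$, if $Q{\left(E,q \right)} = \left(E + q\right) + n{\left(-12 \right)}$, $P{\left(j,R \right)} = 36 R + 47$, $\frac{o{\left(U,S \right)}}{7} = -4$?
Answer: $- \frac{64392917}{28} \approx -2.2997 \cdot 10^{6}$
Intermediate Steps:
$n{\left(r \right)} = -10$ ($n{\left(r \right)} = 6 - 16 = -10$)
$o{\left(U,S \right)} = -28$ ($o{\left(U,S \right)} = 7 \left(-4\right) = -28$)
$P{\left(j,R \right)} = 47 + 36 R$
$Q{\left(E,q \right)} = -10 + E + q$ ($Q{\left(E,q \right)} = \left(E + q\right) - 10 = -10 + E + q$)
$Q{\left(P{\left(48,-35 \right)},J{\left(o{\left(-4,1 \right)} \right)} \right)} - 2298495 = \left(-10 + \left(47 + 36 \left(-35\right)\right) - \left(28 - \frac{29}{-28}\right)\right) - 2298495 = \left(-10 + \left(47 - 1260\right) + \left(-28 + 29 \left(- \frac{1}{28}\right)\right)\right) - 2298495 = \left(-10 - 1213 - \frac{813}{28}\right) - 2298495 = - \frac{35057}{28} - 2298495 = - \frac{64392917}{28}$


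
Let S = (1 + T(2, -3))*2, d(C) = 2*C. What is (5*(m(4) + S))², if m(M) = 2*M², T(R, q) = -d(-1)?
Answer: 36100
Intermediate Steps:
T(R, q) = 2 (T(R, q) = -2*(-1) = -1*(-2) = 2)
S = 6 (S = (1 + 2)*2 = 3*2 = 6)
(5*(m(4) + S))² = (5*(2*4² + 6))² = (5*(2*16 + 6))² = (5*(32 + 6))² = (5*38)² = 190² = 36100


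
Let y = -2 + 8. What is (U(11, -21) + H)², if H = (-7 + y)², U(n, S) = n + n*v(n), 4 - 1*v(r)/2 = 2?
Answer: 3136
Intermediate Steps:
v(r) = 4 (v(r) = 8 - 2*2 = 8 - 4 = 4)
y = 6
U(n, S) = 5*n (U(n, S) = n + n*4 = n + 4*n = 5*n)
H = 1 (H = (-7 + 6)² = (-1)² = 1)
(U(11, -21) + H)² = (5*11 + 1)² = (55 + 1)² = 56² = 3136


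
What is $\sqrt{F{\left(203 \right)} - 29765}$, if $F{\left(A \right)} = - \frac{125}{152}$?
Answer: $\frac{i \sqrt{171927390}}{76} \approx 172.53 i$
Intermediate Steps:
$F{\left(A \right)} = - \frac{125}{152}$ ($F{\left(A \right)} = \left(-125\right) \frac{1}{152} = - \frac{125}{152}$)
$\sqrt{F{\left(203 \right)} - 29765} = \sqrt{- \frac{125}{152} - 29765} = \sqrt{- \frac{4524405}{152}} = \frac{i \sqrt{171927390}}{76}$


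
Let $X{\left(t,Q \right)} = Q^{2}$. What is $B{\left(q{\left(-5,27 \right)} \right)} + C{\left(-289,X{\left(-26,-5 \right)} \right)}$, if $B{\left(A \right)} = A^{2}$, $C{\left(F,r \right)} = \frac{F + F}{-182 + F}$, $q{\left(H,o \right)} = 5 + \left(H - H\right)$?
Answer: $\frac{12353}{471} \approx 26.227$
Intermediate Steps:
$q{\left(H,o \right)} = 5$ ($q{\left(H,o \right)} = 5 + 0 = 5$)
$C{\left(F,r \right)} = \frac{2 F}{-182 + F}$
$B{\left(q{\left(-5,27 \right)} \right)} + C{\left(-289,X{\left(-26,-5 \right)} \right)} = 5^{2} + 2 \left(-289\right) \frac{1}{-182 - 289} = 25 + 2 \left(-289\right) \frac{1}{-471} = 25 + 2 \left(-289\right) \left(- \frac{1}{471}\right) = 25 + \frac{578}{471} = \frac{12353}{471}$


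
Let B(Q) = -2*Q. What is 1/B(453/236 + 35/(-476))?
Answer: -1003/3703 ≈ -0.27086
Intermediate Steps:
1/B(453/236 + 35/(-476)) = 1/(-2*(453/236 + 35/(-476))) = 1/(-2*(453*(1/236) + 35*(-1/476))) = 1/(-2*(453/236 - 5/68)) = 1/(-2*3703/2006) = 1/(-3703/1003) = -1003/3703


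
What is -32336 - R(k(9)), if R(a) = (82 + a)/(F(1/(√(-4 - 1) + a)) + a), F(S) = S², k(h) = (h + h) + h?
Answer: 6*(-7858629*√5 + 105369230*I)/(-19549*I + 1458*√5) ≈ -32340.0 - 3.4332e-5*I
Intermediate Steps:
k(h) = 3*h (k(h) = 2*h + h = 3*h)
R(a) = (82 + a)/(a + (a + I*√5)⁻²) (R(a) = (82 + a)/((1/(√(-4 - 1) + a))² + a) = (82 + a)/((1/(√(-5) + a))² + a) = (82 + a)/((1/(I*√5 + a))² + a) = (82 + a)/((1/(a + I*√5))² + a) = (82 + a)/((a + I*√5)⁻² + a) = (82 + a)/(a + (a + I*√5)⁻²))
-32336 - R(k(9)) = -32336 - (3*9 + I*√5)²*(82 + 3*9)/(1 + (3*9)*(3*9 + I*√5)²) = -32336 - (27 + I*√5)²*(82 + 27)/(1 + 27*(27 + I*√5)²) = -32336 - (27 + I*√5)²*109/(1 + 27*(27 + I*√5)²) = -32336 - 109*(27 + I*√5)²/(1 + 27*(27 + I*√5)²)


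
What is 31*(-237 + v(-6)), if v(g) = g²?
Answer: -6231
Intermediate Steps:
31*(-237 + v(-6)) = 31*(-237 + (-6)²) = 31*(-237 + 36) = 31*(-201) = -6231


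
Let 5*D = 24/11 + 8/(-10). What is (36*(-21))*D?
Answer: -57456/275 ≈ -208.93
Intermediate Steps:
D = 76/275 (D = (24/11 + 8/(-10))/5 = (24*(1/11) + 8*(-1/10))/5 = (24/11 - 4/5)/5 = (1/5)*(76/55) = 76/275 ≈ 0.27636)
(36*(-21))*D = (36*(-21))*(76/275) = -756*76/275 = -57456/275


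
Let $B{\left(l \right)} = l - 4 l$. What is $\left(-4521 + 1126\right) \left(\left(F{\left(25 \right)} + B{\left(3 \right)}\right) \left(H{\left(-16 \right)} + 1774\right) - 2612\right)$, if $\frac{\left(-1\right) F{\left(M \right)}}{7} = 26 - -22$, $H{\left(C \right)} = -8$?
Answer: $2077339390$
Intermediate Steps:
$B{\left(l \right)} = - 3 l$
$F{\left(M \right)} = -336$ ($F{\left(M \right)} = - 7 \left(26 - -22\right) = - 7 \left(26 + 22\right) = \left(-7\right) 48 = -336$)
$\left(-4521 + 1126\right) \left(\left(F{\left(25 \right)} + B{\left(3 \right)}\right) \left(H{\left(-16 \right)} + 1774\right) - 2612\right) = \left(-4521 + 1126\right) \left(\left(-336 - 9\right) \left(-8 + 1774\right) - 2612\right) = - 3395 \left(\left(-336 - 9\right) 1766 - 2612\right) = - 3395 \left(\left(-345\right) 1766 - 2612\right) = - 3395 \left(-609270 - 2612\right) = \left(-3395\right) \left(-611882\right) = 2077339390$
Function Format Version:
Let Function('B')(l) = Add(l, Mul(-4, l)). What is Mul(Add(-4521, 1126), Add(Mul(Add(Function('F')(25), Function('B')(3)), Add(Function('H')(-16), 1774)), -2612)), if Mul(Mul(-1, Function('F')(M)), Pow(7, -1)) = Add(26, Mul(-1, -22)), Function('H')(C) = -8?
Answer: 2077339390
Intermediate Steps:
Function('B')(l) = Mul(-3, l)
Function('F')(M) = -336 (Function('F')(M) = Mul(-7, Add(26, Mul(-1, -22))) = Mul(-7, Add(26, 22)) = Mul(-7, 48) = -336)
Mul(Add(-4521, 1126), Add(Mul(Add(Function('F')(25), Function('B')(3)), Add(Function('H')(-16), 1774)), -2612)) = Mul(Add(-4521, 1126), Add(Mul(Add(-336, Mul(-3, 3)), Add(-8, 1774)), -2612)) = Mul(-3395, Add(Mul(Add(-336, -9), 1766), -2612)) = Mul(-3395, Add(Mul(-345, 1766), -2612)) = Mul(-3395, Add(-609270, -2612)) = Mul(-3395, -611882) = 2077339390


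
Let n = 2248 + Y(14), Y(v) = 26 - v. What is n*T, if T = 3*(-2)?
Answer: -13560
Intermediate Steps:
T = -6
n = 2260 (n = 2248 + (26 - 1*14) = 2248 + (26 - 14) = 2248 + 12 = 2260)
n*T = 2260*(-6) = -13560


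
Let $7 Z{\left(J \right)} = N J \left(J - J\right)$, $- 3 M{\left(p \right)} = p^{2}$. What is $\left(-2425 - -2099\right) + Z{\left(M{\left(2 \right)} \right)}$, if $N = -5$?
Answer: $-326$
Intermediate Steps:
$M{\left(p \right)} = - \frac{p^{2}}{3}$
$Z{\left(J \right)} = 0$ ($Z{\left(J \right)} = \frac{- 5 J \left(J - J\right)}{7} = \frac{- 5 J 0}{7} = \frac{1}{7} \cdot 0 = 0$)
$\left(-2425 - -2099\right) + Z{\left(M{\left(2 \right)} \right)} = \left(-2425 - -2099\right) + 0 = \left(-2425 + 2099\right) + 0 = -326 + 0 = -326$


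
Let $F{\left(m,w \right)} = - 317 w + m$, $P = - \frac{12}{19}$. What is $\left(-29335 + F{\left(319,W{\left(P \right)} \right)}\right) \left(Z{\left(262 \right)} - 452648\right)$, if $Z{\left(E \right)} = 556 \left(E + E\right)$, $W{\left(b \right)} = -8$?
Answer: $4271329920$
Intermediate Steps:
$P = - \frac{12}{19}$ ($P = \left(-12\right) \frac{1}{19} = - \frac{12}{19} \approx -0.63158$)
$F{\left(m,w \right)} = m - 317 w$
$Z{\left(E \right)} = 1112 E$ ($Z{\left(E \right)} = 556 \cdot 2 E = 1112 E$)
$\left(-29335 + F{\left(319,W{\left(P \right)} \right)}\right) \left(Z{\left(262 \right)} - 452648\right) = \left(-29335 + \left(319 - -2536\right)\right) \left(1112 \cdot 262 - 452648\right) = \left(-29335 + \left(319 + 2536\right)\right) \left(291344 - 452648\right) = \left(-29335 + 2855\right) \left(-161304\right) = \left(-26480\right) \left(-161304\right) = 4271329920$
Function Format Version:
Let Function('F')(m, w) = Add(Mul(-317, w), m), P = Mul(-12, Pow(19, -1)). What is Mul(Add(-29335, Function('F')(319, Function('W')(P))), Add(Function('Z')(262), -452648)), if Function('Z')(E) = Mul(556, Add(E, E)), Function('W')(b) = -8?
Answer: 4271329920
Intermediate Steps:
P = Rational(-12, 19) (P = Mul(-12, Rational(1, 19)) = Rational(-12, 19) ≈ -0.63158)
Function('F')(m, w) = Add(m, Mul(-317, w))
Function('Z')(E) = Mul(1112, E) (Function('Z')(E) = Mul(556, Mul(2, E)) = Mul(1112, E))
Mul(Add(-29335, Function('F')(319, Function('W')(P))), Add(Function('Z')(262), -452648)) = Mul(Add(-29335, Add(319, Mul(-317, -8))), Add(Mul(1112, 262), -452648)) = Mul(Add(-29335, Add(319, 2536)), Add(291344, -452648)) = Mul(Add(-29335, 2855), -161304) = Mul(-26480, -161304) = 4271329920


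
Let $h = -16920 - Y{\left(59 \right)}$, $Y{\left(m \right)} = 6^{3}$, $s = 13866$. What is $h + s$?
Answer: $-3270$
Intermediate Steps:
$Y{\left(m \right)} = 216$
$h = -17136$ ($h = -16920 - 216 = -17136$)
$h + s = -17136 + 13866 = -3270$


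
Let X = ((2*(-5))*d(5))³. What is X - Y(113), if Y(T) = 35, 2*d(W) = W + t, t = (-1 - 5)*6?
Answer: 3723840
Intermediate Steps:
t = -36 (t = -6*6 = -36)
d(W) = -18 + W/2 (d(W) = (W - 36)/2 = (-36 + W)/2 = -18 + W/2)
X = 3723875 (X = ((2*(-5))*(-18 + (½)*5))³ = (-10*(-18 + 5/2))³ = (-10*(-31/2))³ = 155³ = 3723875)
X - Y(113) = 3723875 - 1*35 = 3723875 - 35 = 3723840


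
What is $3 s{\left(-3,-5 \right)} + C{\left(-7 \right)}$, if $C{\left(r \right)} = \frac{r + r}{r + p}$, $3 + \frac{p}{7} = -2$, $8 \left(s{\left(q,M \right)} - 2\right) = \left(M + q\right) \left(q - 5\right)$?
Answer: $\frac{91}{3} \approx 30.333$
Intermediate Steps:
$s{\left(q,M \right)} = 2 + \frac{\left(-5 + q\right) \left(M + q\right)}{8}$ ($s{\left(q,M \right)} = 2 + \frac{\left(M + q\right) \left(q - 5\right)}{8} = 2 + \frac{\left(M + q\right) \left(-5 + q\right)}{8} = 2 + \frac{\left(-5 + q\right) \left(M + q\right)}{8}$)
$p = -35$ ($p = -21 + 7 \left(-2\right) = -21 - 14 = -35$)
$C{\left(r \right)} = \frac{2 r}{-35 + r}$ ($C{\left(r \right)} = \frac{r + r}{r - 35} = \frac{2 r}{-35 + r}$)
$3 s{\left(-3,-5 \right)} + C{\left(-7 \right)} = 3 \left(2 - - \frac{25}{8} - - \frac{15}{8} + \frac{\left(-3\right)^{2}}{8} + \frac{1}{8} \left(-5\right) \left(-3\right)\right) + 2 \left(-7\right) \frac{1}{-35 - 7} = 3 \left(2 + \frac{25}{8} + \frac{15}{8} + \frac{1}{8} \cdot 9 + \frac{15}{8}\right) + 2 \left(-7\right) \frac{1}{-42} = 3 \left(2 + \frac{25}{8} + \frac{15}{8} + \frac{9}{8} + \frac{15}{8}\right) + 2 \left(-7\right) \left(- \frac{1}{42}\right) = 3 \cdot 10 + \frac{1}{3} = 30 + \frac{1}{3} = \frac{91}{3}$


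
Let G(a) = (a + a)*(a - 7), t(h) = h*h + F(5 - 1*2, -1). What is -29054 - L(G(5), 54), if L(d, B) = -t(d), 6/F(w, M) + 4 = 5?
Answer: -28648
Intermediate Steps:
F(w, M) = 6 (F(w, M) = 6/(-4 + 5) = 6/1 = 6*1 = 6)
t(h) = 6 + h**2 (t(h) = h*h + 6 = h**2 + 6 = 6 + h**2)
G(a) = 2*a*(-7 + a) (G(a) = (2*a)*(-7 + a) = 2*a*(-7 + a))
L(d, B) = -6 - d**2 (L(d, B) = -(6 + d**2) = -6 - d**2)
-29054 - L(G(5), 54) = -29054 - (-6 - (2*5*(-7 + 5))**2) = -29054 - (-6 - (2*5*(-2))**2) = -29054 - (-6 - 1*(-20)**2) = -29054 - (-6 - 1*400) = -29054 - (-6 - 400) = -29054 - 1*(-406) = -29054 + 406 = -28648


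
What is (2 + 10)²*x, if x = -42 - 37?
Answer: -11376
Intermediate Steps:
x = -79
(2 + 10)²*x = (2 + 10)²*(-79) = 12²*(-79) = 144*(-79) = -11376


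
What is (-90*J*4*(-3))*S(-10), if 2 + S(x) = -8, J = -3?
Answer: 32400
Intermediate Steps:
S(x) = -10 (S(x) = -2 - 8 = -10)
(-90*J*4*(-3))*S(-10) = -90*(-3*4)*(-3)*(-10) = -(-1080)*(-3)*(-10) = -90*36*(-10) = -3240*(-10) = 32400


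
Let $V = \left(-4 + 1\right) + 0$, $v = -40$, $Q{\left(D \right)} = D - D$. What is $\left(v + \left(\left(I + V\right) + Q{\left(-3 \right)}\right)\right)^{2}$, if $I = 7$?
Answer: $1296$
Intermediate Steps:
$Q{\left(D \right)} = 0$
$V = -3$ ($V = -3 + 0 = -3$)
$\left(v + \left(\left(I + V\right) + Q{\left(-3 \right)}\right)\right)^{2} = \left(-40 + \left(\left(7 - 3\right) + 0\right)\right)^{2} = \left(-40 + \left(4 + 0\right)\right)^{2} = \left(-40 + 4\right)^{2} = \left(-36\right)^{2} = 1296$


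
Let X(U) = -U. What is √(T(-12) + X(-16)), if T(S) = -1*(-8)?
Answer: 2*√6 ≈ 4.8990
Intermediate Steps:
T(S) = 8
√(T(-12) + X(-16)) = √(8 - 1*(-16)) = √(8 + 16) = √24 = 2*√6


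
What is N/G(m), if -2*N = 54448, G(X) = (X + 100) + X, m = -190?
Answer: 3403/35 ≈ 97.229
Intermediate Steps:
G(X) = 100 + 2*X (G(X) = (100 + X) + X = 100 + 2*X)
N = -27224 (N = -½*54448 = -27224)
N/G(m) = -27224/(100 + 2*(-190)) = -27224/(100 - 380) = -27224/(-280) = -27224*(-1/280) = 3403/35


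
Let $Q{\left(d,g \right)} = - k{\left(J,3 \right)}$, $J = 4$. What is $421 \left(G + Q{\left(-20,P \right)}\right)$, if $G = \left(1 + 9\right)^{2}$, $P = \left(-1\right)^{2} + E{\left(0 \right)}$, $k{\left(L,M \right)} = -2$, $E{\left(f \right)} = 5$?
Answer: $42942$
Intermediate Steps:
$P = 6$ ($P = \left(-1\right)^{2} + 5 = 1 + 5 = 6$)
$Q{\left(d,g \right)} = 2$ ($Q{\left(d,g \right)} = \left(-1\right) \left(-2\right) = 2$)
$G = 100$ ($G = 10^{2} = 100$)
$421 \left(G + Q{\left(-20,P \right)}\right) = 421 \left(100 + 2\right) = 421 \cdot 102 = 42942$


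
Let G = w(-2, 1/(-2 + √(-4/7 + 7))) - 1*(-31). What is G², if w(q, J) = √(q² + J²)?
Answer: (527 + √(1156 + (14 + 3*√35)²))²/289 ≈ 1138.1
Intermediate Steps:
w(q, J) = √(J² + q²)
G = 31 + √(4 + (-2 + 3*√35/7)⁻²) (G = √((1/(-2 + √(-4/7 + 7)))² + (-2)²) - 1*(-31) = √((1/(-2 + √(-4*⅐ + 7)))² + 4) + 31 = √((1/(-2 + √(-4/7 + 7)))² + 4) + 31 = √((1/(-2 + √(45/7)))² + 4) + 31 = √((1/(-2 + 3*√35/7))² + 4) + 31 = √((-2 + 3*√35/7)⁻² + 4) + 31 = √(4 + (-2 + 3*√35/7)⁻²) + 31 = 31 + √(4 + (-2 + 3*√35/7)⁻²) ≈ 33.736)
G² = (31 + √(1667 + 84*√35)/17)²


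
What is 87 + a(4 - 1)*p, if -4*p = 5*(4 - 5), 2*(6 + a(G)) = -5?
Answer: 611/8 ≈ 76.375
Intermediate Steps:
a(G) = -17/2 (a(G) = -6 + (1/2)*(-5) = -6 - 5/2 = -17/2)
p = 5/4 (p = -5*(4 - 5)/4 = -5*(-1)/4 = -1/4*(-5) = 5/4 ≈ 1.2500)
87 + a(4 - 1)*p = 87 - 17/2*5/4 = 87 - 85/8 = 611/8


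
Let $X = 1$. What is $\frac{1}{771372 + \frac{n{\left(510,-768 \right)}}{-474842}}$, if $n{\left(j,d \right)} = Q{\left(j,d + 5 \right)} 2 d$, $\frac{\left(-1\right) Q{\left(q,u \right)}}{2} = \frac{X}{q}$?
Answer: $\frac{20180785}{15566892486764} \approx 1.2964 \cdot 10^{-6}$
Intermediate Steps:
$Q{\left(q,u \right)} = - \frac{2}{q}$ ($Q{\left(q,u \right)} = - 2 \cdot 1 \frac{1}{q} = - \frac{2}{q}$)
$n{\left(j,d \right)} = - \frac{4 d}{j}$ ($n{\left(j,d \right)} = - \frac{2}{j} 2 d = - \frac{4}{j} d = - \frac{4 d}{j}$)
$\frac{1}{771372 + \frac{n{\left(510,-768 \right)}}{-474842}} = \frac{1}{771372 + \frac{\left(-4\right) \left(-768\right) \frac{1}{510}}{-474842}} = \frac{1}{771372 + \left(-4\right) \left(-768\right) \frac{1}{510} \left(- \frac{1}{474842}\right)} = \frac{1}{771372 + \frac{512}{85} \left(- \frac{1}{474842}\right)} = \frac{1}{771372 - \frac{256}{20180785}} = \frac{1}{\frac{15566892486764}{20180785}} = \frac{20180785}{15566892486764}$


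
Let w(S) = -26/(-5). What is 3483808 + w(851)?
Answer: 17419066/5 ≈ 3.4838e+6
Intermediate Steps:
w(S) = 26/5 (w(S) = -1/5*(-26) = 26/5)
3483808 + w(851) = 3483808 + 26/5 = 17419066/5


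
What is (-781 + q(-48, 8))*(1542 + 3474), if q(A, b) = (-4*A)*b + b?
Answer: 3827208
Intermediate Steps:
q(A, b) = b - 4*A*b (q(A, b) = -4*A*b + b = b - 4*A*b)
(-781 + q(-48, 8))*(1542 + 3474) = (-781 + 8*(1 - 4*(-48)))*(1542 + 3474) = (-781 + 8*(1 + 192))*5016 = (-781 + 8*193)*5016 = (-781 + 1544)*5016 = 763*5016 = 3827208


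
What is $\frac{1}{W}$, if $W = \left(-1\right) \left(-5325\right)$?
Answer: $\frac{1}{5325} \approx 0.00018779$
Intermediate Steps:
$W = 5325$
$\frac{1}{W} = \frac{1}{5325}$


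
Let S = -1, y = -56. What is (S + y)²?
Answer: 3249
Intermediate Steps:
(S + y)² = (-1 - 56)² = (-57)² = 3249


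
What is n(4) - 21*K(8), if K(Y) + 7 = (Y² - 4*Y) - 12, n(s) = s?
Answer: -269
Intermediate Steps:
K(Y) = -19 + Y² - 4*Y (K(Y) = -7 + ((Y² - 4*Y) - 12) = -7 + (-12 + Y² - 4*Y) = -19 + Y² - 4*Y)
n(4) - 21*K(8) = 4 - 21*(-19 + 8² - 4*8) = 4 - 21*(-19 + 64 - 32) = 4 - 21*13 = 4 - 273 = -269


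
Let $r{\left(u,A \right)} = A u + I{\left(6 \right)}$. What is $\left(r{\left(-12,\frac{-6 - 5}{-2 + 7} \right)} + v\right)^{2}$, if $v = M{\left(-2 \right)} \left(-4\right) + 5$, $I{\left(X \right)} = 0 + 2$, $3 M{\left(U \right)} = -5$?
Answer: $\frac{361201}{225} \approx 1605.3$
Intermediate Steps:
$M{\left(U \right)} = - \frac{5}{3}$ ($M{\left(U \right)} = \frac{1}{3} \left(-5\right) = - \frac{5}{3}$)
$I{\left(X \right)} = 2$
$r{\left(u,A \right)} = 2 + A u$ ($r{\left(u,A \right)} = A u + 2 = 2 + A u$)
$v = \frac{35}{3}$ ($v = \left(- \frac{5}{3}\right) \left(-4\right) + 5 = \frac{20}{3} + 5 = \frac{35}{3} \approx 11.667$)
$\left(r{\left(-12,\frac{-6 - 5}{-2 + 7} \right)} + v\right)^{2} = \left(\left(2 + \frac{-6 - 5}{-2 + 7} \left(-12\right)\right) + \frac{35}{3}\right)^{2} = \left(\left(2 + - \frac{11}{5} \left(-12\right)\right) + \frac{35}{3}\right)^{2} = \left(\left(2 + \left(-11\right) \frac{1}{5} \left(-12\right)\right) + \frac{35}{3}\right)^{2} = \left(\left(2 - - \frac{132}{5}\right) + \frac{35}{3}\right)^{2} = \left(\left(2 + \frac{132}{5}\right) + \frac{35}{3}\right)^{2} = \left(\frac{142}{5} + \frac{35}{3}\right)^{2} = \left(\frac{601}{15}\right)^{2} = \frac{361201}{225}$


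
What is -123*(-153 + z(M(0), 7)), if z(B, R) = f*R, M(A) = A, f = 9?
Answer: 11070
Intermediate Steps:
z(B, R) = 9*R
-123*(-153 + z(M(0), 7)) = -123*(-153 + 9*7) = -123*(-153 + 63) = -123*(-90) = 11070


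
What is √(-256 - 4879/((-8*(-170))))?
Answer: I*√103835/20 ≈ 16.112*I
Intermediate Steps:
√(-256 - 4879/((-8*(-170)))) = √(-256 - 4879/1360) = √(-256 - 4879*1/1360) = √(-256 - 287/80) = √(-20767/80) = I*√103835/20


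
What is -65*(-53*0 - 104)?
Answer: 6760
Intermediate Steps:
-65*(-53*0 - 104) = -65*(0 - 104) = -65*(-104) = 6760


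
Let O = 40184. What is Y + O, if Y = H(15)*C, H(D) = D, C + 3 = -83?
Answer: 38894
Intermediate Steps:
C = -86 (C = -3 - 83 = -86)
Y = -1290 (Y = 15*(-86) = -1290)
Y + O = -1290 + 40184 = 38894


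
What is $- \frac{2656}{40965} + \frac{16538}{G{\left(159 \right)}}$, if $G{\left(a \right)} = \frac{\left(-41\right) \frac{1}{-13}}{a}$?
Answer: $\frac{1400349335494}{1679565} \approx 8.3376 \cdot 10^{5}$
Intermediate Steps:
$G{\left(a \right)} = \frac{41}{13 a}$ ($G{\left(a \right)} = \frac{\left(-41\right) \left(- \frac{1}{13}\right)}{a} = \frac{41}{13 a}$)
$- \frac{2656}{40965} + \frac{16538}{G{\left(159 \right)}} = - \frac{2656}{40965} + \frac{16538}{\frac{41}{13} \cdot \frac{1}{159}} = \left(-2656\right) \frac{1}{40965} + \frac{16538}{\frac{41}{13} \cdot \frac{1}{159}} = - \frac{2656}{40965} + \frac{16538}{\frac{41}{2067}} = - \frac{2656}{40965} + 16538 \cdot \frac{2067}{41} = - \frac{2656}{40965} + \frac{34184046}{41} = \frac{1400349335494}{1679565}$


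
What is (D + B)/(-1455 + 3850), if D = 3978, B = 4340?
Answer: 8318/2395 ≈ 3.4731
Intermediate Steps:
(D + B)/(-1455 + 3850) = (3978 + 4340)/(-1455 + 3850) = 8318/2395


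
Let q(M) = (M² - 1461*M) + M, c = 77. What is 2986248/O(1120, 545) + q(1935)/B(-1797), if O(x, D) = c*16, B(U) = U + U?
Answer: 100002222/46123 ≈ 2168.2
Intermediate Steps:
B(U) = 2*U
O(x, D) = 1232 (O(x, D) = 77*16 = 1232)
q(M) = M² - 1460*M
2986248/O(1120, 545) + q(1935)/B(-1797) = 2986248/1232 + (1935*(-1460 + 1935))/((2*(-1797))) = 2986248*(1/1232) + (1935*475)/(-3594) = 373281/154 + 919125*(-1/3594) = 373281/154 - 306375/1198 = 100002222/46123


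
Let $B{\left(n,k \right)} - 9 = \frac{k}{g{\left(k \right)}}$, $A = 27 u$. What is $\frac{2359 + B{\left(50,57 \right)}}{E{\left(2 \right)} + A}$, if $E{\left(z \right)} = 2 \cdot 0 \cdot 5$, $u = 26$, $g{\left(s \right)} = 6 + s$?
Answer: $\frac{49747}{14742} \approx 3.3745$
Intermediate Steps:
$A = 702$ ($A = 27 \cdot 26 = 702$)
$E{\left(z \right)} = 0$ ($E{\left(z \right)} = 0 \cdot 5 = 0$)
$B{\left(n,k \right)} = 9 + \frac{k}{6 + k}$
$\frac{2359 + B{\left(50,57 \right)}}{E{\left(2 \right)} + A} = \frac{2359 + \frac{2 \left(27 + 5 \cdot 57\right)}{6 + 57}}{0 + 702} = \frac{2359 + \frac{2 \left(27 + 285\right)}{63}}{702} = \left(2359 + 2 \cdot \frac{1}{63} \cdot 312\right) \frac{1}{702} = \left(2359 + \frac{208}{21}\right) \frac{1}{702} = \frac{49747}{21} \cdot \frac{1}{702} = \frac{49747}{14742}$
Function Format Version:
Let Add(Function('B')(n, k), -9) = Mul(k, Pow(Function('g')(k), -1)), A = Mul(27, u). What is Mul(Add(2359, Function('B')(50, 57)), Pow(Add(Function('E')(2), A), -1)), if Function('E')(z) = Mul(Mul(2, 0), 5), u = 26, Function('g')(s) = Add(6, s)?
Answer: Rational(49747, 14742) ≈ 3.3745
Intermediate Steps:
A = 702 (A = Mul(27, 26) = 702)
Function('E')(z) = 0 (Function('E')(z) = Mul(0, 5) = 0)
Function('B')(n, k) = Add(9, Mul(k, Pow(Add(6, k), -1)))
Mul(Add(2359, Function('B')(50, 57)), Pow(Add(Function('E')(2), A), -1)) = Mul(Add(2359, Mul(2, Pow(Add(6, 57), -1), Add(27, Mul(5, 57)))), Pow(Add(0, 702), -1)) = Mul(Add(2359, Mul(2, Pow(63, -1), Add(27, 285))), Pow(702, -1)) = Mul(Add(2359, Mul(2, Rational(1, 63), 312)), Rational(1, 702)) = Mul(Add(2359, Rational(208, 21)), Rational(1, 702)) = Mul(Rational(49747, 21), Rational(1, 702)) = Rational(49747, 14742)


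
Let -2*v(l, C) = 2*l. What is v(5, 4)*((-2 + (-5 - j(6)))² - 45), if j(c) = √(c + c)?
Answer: -80 - 140*√3 ≈ -322.49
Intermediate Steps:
v(l, C) = -l
j(c) = √2*√c (j(c) = √(2*c) = √2*√c)
v(5, 4)*((-2 + (-5 - j(6)))² - 45) = (-1*5)*((-2 + (-5 - √2*√6))² - 45) = -5*((-2 + (-5 - 2*√3))² - 45) = -5*((-7 - 2*√3)² - 45) = -5*(-45 + (-7 - 2*√3)²) = 225 - 5*(-7 - 2*√3)²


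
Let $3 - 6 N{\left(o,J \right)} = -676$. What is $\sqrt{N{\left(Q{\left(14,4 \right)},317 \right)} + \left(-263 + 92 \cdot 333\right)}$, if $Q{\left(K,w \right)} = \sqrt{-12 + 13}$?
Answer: $\frac{7 \sqrt{22398}}{6} \approx 174.6$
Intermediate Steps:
$Q{\left(K,w \right)} = 1$ ($Q{\left(K,w \right)} = \sqrt{1} = 1$)
$N{\left(o,J \right)} = \frac{679}{6}$ ($N{\left(o,J \right)} = \frac{1}{2} - - \frac{338}{3} = \frac{1}{2} + \frac{338}{3} = \frac{679}{6}$)
$\sqrt{N{\left(Q{\left(14,4 \right)},317 \right)} + \left(-263 + 92 \cdot 333\right)} = \sqrt{\frac{679}{6} + \left(-263 + 92 \cdot 333\right)} = \sqrt{\frac{679}{6} + \left(-263 + 30636\right)} = \sqrt{\frac{679}{6} + 30373} = \sqrt{\frac{182917}{6}} = \frac{7 \sqrt{22398}}{6}$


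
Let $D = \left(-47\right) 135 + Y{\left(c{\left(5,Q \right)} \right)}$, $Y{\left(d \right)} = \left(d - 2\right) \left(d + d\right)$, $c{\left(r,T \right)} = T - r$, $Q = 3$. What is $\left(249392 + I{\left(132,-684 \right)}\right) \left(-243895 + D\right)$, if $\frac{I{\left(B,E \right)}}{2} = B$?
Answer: $-62469922944$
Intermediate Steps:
$I{\left(B,E \right)} = 2 B$
$Y{\left(d \right)} = 2 d \left(-2 + d\right)$ ($Y{\left(d \right)} = \left(-2 + d\right) 2 d = 2 d \left(-2 + d\right)$)
$D = -6329$ ($D = \left(-47\right) 135 + 2 \left(3 - 5\right) \left(-2 + \left(3 - 5\right)\right) = -6345 + 2 \left(3 - 5\right) \left(-2 + \left(3 - 5\right)\right) = -6345 + 2 \left(-2\right) \left(-2 - 2\right) = -6345 + 2 \left(-2\right) \left(-4\right) = -6345 + 16 = -6329$)
$\left(249392 + I{\left(132,-684 \right)}\right) \left(-243895 + D\right) = \left(249392 + 2 \cdot 132\right) \left(-243895 - 6329\right) = \left(249392 + 264\right) \left(-250224\right) = 249656 \left(-250224\right) = -62469922944$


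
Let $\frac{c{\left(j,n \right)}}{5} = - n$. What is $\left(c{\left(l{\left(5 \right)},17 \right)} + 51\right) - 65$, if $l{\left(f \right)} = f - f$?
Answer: $-99$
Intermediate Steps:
$l{\left(f \right)} = 0$
$c{\left(j,n \right)} = - 5 n$ ($c{\left(j,n \right)} = 5 \left(- n\right) = - 5 n$)
$\left(c{\left(l{\left(5 \right)},17 \right)} + 51\right) - 65 = \left(\left(-5\right) 17 + 51\right) - 65 = \left(-85 + 51\right) - 65 = -34 - 65 = -99$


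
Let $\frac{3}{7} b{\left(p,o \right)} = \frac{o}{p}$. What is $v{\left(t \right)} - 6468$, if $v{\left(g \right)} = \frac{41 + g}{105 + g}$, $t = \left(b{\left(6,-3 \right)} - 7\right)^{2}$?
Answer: $- \frac{39974831}{6181} \approx -6467.4$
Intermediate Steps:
$b{\left(p,o \right)} = \frac{7 o}{3 p}$ ($b{\left(p,o \right)} = \frac{7 \frac{o}{p}}{3} = \frac{7 o}{3 p}$)
$t = \frac{2401}{36}$ ($t = \left(\frac{7}{3} \left(-3\right) \frac{1}{6} - 7\right)^{2} = \left(- \frac{7}{6} - 7\right)^{2} = \left(- \frac{49}{6}\right)^{2} = \frac{2401}{36} \approx 66.694$)
$v{\left(g \right)} = \frac{41 + g}{105 + g}$
$v{\left(t \right)} - 6468 = \frac{41 + \frac{2401}{36}}{105 + \frac{2401}{36}} - 6468 = \frac{1}{\frac{6181}{36}} \cdot \frac{3877}{36} - 6468 = \frac{36}{6181} \cdot \frac{3877}{36} - 6468 = \frac{3877}{6181} - 6468 = - \frac{39974831}{6181}$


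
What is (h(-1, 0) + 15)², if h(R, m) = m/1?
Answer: 225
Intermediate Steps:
h(R, m) = m (h(R, m) = m*1 = m)
(h(-1, 0) + 15)² = (0 + 15)² = 15² = 225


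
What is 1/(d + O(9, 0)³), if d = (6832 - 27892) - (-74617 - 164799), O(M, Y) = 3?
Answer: 1/218383 ≈ 4.5791e-6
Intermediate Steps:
d = 218356 (d = -21060 - 1*(-239416) = -21060 + 239416 = 218356)
1/(d + O(9, 0)³) = 1/(218356 + 3³) = 1/(218356 + 27) = 1/218383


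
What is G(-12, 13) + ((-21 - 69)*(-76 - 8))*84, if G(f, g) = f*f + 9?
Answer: 635193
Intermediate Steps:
G(f, g) = 9 + f² (G(f, g) = f² + 9 = 9 + f²)
G(-12, 13) + ((-21 - 69)*(-76 - 8))*84 = (9 + (-12)²) + ((-21 - 69)*(-76 - 8))*84 = (9 + 144) - 90*(-84)*84 = 153 + 7560*84 = 153 + 635040 = 635193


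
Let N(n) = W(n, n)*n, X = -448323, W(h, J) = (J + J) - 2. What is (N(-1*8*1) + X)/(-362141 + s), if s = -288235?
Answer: 149393/216792 ≈ 0.68911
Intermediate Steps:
W(h, J) = -2 + 2*J (W(h, J) = 2*J - 2 = -2 + 2*J)
N(n) = n*(-2 + 2*n) (N(n) = (-2 + 2*n)*n = n*(-2 + 2*n))
(N(-1*8*1) + X)/(-362141 + s) = (2*(-1*8*1)*(-1 - 1*8*1) - 448323)/(-362141 - 288235) = (2*(-8*1)*(-1 - 8*1) - 448323)/(-650376) = (2*(-8)*(-1 - 8) - 448323)*(-1/650376) = (2*(-8)*(-9) - 448323)*(-1/650376) = (144 - 448323)*(-1/650376) = -448179*(-1/650376) = 149393/216792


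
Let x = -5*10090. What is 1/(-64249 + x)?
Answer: -1/114699 ≈ -8.7185e-6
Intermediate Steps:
x = -50450
1/(-64249 + x) = 1/(-64249 - 50450) = 1/(-114699) = -1/114699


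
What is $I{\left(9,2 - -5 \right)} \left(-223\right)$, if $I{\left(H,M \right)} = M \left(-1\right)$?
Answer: $1561$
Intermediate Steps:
$I{\left(H,M \right)} = - M$
$I{\left(9,2 - -5 \right)} \left(-223\right) = - (2 - -5) \left(-223\right) = - (2 + 5) \left(-223\right) = \left(-1\right) 7 \left(-223\right) = \left(-7\right) \left(-223\right) = 1561$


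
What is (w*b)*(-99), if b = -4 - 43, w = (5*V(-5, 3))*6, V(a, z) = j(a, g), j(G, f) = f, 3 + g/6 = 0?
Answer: -2512620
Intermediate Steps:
g = -18 (g = -18 + 6*0 = -18 + 0 = -18)
V(a, z) = -18
w = -540 (w = (5*(-18))*6 = -90*6 = -540)
b = -47
(w*b)*(-99) = -540*(-47)*(-99) = 25380*(-99) = -2512620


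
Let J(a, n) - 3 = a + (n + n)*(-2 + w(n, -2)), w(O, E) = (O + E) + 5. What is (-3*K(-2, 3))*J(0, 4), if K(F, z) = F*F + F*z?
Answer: 258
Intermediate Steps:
w(O, E) = 5 + E + O (w(O, E) = (E + O) + 5 = 5 + E + O)
J(a, n) = 3 + a + 2*n*(1 + n) (J(a, n) = 3 + (a + (n + n)*(-2 + (5 - 2 + n))) = 3 + (a + (2*n)*(-2 + (3 + n))) = 3 + (a + (2*n)*(1 + n)) = 3 + (a + 2*n*(1 + n)) = 3 + a + 2*n*(1 + n))
K(F, z) = F**2 + F*z
(-3*K(-2, 3))*J(0, 4) = (-(-6)*(-2 + 3))*(3 + 0 + 2*4 + 2*4**2) = (-(-6))*(3 + 0 + 8 + 2*16) = (-3*(-2))*(3 + 0 + 8 + 32) = 6*43 = 258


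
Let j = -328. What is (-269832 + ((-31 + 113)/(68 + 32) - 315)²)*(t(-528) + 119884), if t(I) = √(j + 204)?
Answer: -12821813157749/625 - 427807319*I*√31/1250 ≈ -2.0515e+10 - 1.9055e+6*I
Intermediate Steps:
t(I) = 2*I*√31 (t(I) = √(-328 + 204) = √(-124) = 2*I*√31)
(-269832 + ((-31 + 113)/(68 + 32) - 315)²)*(t(-528) + 119884) = (-269832 + ((-31 + 113)/(68 + 32) - 315)²)*(2*I*√31 + 119884) = (-269832 + (82/100 - 315)²)*(119884 + 2*I*√31) = (-269832 + (82*(1/100) - 315)²)*(119884 + 2*I*√31) = (-269832 + (41/50 - 315)²)*(119884 + 2*I*√31) = (-269832 + (-15709/50)²)*(119884 + 2*I*√31) = (-269832 + 246772681/2500)*(119884 + 2*I*√31) = -427807319*(119884 + 2*I*√31)/2500 = -12821813157749/625 - 427807319*I*√31/1250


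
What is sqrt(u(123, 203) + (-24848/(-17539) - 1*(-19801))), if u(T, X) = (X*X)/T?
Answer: 2*sqrt(23429571538510761)/2157297 ≈ 141.91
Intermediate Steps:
u(T, X) = X**2/T
sqrt(u(123, 203) + (-24848/(-17539) - 1*(-19801))) = sqrt(203**2/123 + (-24848/(-17539) - 1*(-19801))) = sqrt((1/123)*41209 + (-24848*(-1/17539) + 19801)) = sqrt(41209/123 + (24848/17539 + 19801)) = sqrt(41209/123 + 347314587/17539) = sqrt(43442458852/2157297) = 2*sqrt(23429571538510761)/2157297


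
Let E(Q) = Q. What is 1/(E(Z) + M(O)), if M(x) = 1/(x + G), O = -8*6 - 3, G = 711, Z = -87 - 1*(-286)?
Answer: 660/131341 ≈ 0.0050251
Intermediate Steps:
Z = 199 (Z = -87 + 286 = 199)
O = -51 (O = -48 - 3 = -51)
M(x) = 1/(711 + x) (M(x) = 1/(x + 711) = 1/(711 + x))
1/(E(Z) + M(O)) = 1/(199 + 1/(711 - 51)) = 1/(199 + 1/660) = 1/(131341/660) = 660/131341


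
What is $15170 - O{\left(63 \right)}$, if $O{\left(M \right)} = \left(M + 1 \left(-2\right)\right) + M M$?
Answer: $11140$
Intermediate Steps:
$O{\left(M \right)} = -2 + M + M^{2}$ ($O{\left(M \right)} = \left(M - 2\right) + M^{2} = \left(-2 + M\right) + M^{2} = -2 + M + M^{2}$)
$15170 - O{\left(63 \right)} = 15170 - \left(-2 + 63 + 63^{2}\right) = 15170 - \left(-2 + 63 + 3969\right) = 15170 - 4030 = 11140$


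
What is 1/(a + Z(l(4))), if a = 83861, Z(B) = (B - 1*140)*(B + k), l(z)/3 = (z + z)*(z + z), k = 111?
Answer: 1/99617 ≈ 1.0038e-5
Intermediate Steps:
l(z) = 12*z**2 (l(z) = 3*((z + z)*(z + z)) = 3*((2*z)*(2*z)) = 3*(4*z**2) = 12*z**2)
Z(B) = (-140 + B)*(111 + B) (Z(B) = (B - 1*140)*(B + 111) = (B - 140)*(111 + B) = (-140 + B)*(111 + B))
1/(a + Z(l(4))) = 1/(83861 + (-15540 + (12*4**2)**2 - 348*4**2)) = 1/(83861 + (-15540 + (12*16)**2 - 348*16)) = 1/(83861 + (-15540 + 192**2 - 29*192)) = 1/(83861 + (-15540 + 36864 - 5568)) = 1/(83861 + 15756) = 1/99617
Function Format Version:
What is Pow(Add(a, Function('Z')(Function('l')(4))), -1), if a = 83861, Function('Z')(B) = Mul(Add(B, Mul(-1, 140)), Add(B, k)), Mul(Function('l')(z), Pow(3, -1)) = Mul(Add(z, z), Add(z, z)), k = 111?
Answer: Rational(1, 99617) ≈ 1.0038e-5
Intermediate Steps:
Function('l')(z) = Mul(12, Pow(z, 2)) (Function('l')(z) = Mul(3, Mul(Add(z, z), Add(z, z))) = Mul(3, Mul(Mul(2, z), Mul(2, z))) = Mul(3, Mul(4, Pow(z, 2))) = Mul(12, Pow(z, 2)))
Function('Z')(B) = Mul(Add(-140, B), Add(111, B)) (Function('Z')(B) = Mul(Add(B, Mul(-1, 140)), Add(B, 111)) = Mul(Add(B, -140), Add(111, B)) = Mul(Add(-140, B), Add(111, B)))
Pow(Add(a, Function('Z')(Function('l')(4))), -1) = Pow(Add(83861, Add(-15540, Pow(Mul(12, Pow(4, 2)), 2), Mul(-29, Mul(12, Pow(4, 2))))), -1) = Pow(Add(83861, Add(-15540, Pow(Mul(12, 16), 2), Mul(-29, Mul(12, 16)))), -1) = Pow(Add(83861, Add(-15540, Pow(192, 2), Mul(-29, 192))), -1) = Pow(Add(83861, Add(-15540, 36864, -5568)), -1) = Pow(Add(83861, 15756), -1) = Pow(99617, -1) = Rational(1, 99617)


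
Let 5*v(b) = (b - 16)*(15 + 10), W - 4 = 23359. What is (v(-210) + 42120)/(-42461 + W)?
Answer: -20495/9549 ≈ -2.1463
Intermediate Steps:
W = 23363 (W = 4 + 23359 = 23363)
v(b) = -80 + 5*b (v(b) = ((b - 16)*(15 + 10))/5 = ((-16 + b)*25)/5 = (-400 + 25*b)/5 = -80 + 5*b)
(v(-210) + 42120)/(-42461 + W) = ((-80 + 5*(-210)) + 42120)/(-42461 + 23363) = ((-80 - 1050) + 42120)/(-19098) = (-1130 + 42120)*(-1/19098) = 40990*(-1/19098) = -20495/9549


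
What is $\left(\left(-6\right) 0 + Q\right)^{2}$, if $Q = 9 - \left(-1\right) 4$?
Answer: $169$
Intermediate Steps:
$Q = 13$ ($Q = 9 - -4 = 9 + 4 = 13$)
$\left(\left(-6\right) 0 + Q\right)^{2} = \left(\left(-6\right) 0 + 13\right)^{2} = \left(0 + 13\right)^{2} = 13^{2} = 169$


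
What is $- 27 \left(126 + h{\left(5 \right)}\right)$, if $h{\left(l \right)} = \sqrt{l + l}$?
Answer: $-3402 - 27 \sqrt{10} \approx -3487.4$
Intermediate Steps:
$h{\left(l \right)} = \sqrt{2} \sqrt{l}$ ($h{\left(l \right)} = \sqrt{2 l} = \sqrt{2} \sqrt{l}$)
$- 27 \left(126 + h{\left(5 \right)}\right) = - 27 \left(126 + \sqrt{2} \sqrt{5}\right) = - 27 \left(126 + \sqrt{10}\right) = -3402 - 27 \sqrt{10}$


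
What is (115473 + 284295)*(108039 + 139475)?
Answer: 98948176752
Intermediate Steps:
(115473 + 284295)*(108039 + 139475) = 399768*247514 = 98948176752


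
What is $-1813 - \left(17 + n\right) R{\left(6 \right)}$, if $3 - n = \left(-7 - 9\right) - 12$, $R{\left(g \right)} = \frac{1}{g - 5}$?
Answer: $-1861$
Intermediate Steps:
$R{\left(g \right)} = \frac{1}{-5 + g}$
$n = 31$ ($n = 3 - \left(\left(-7 - 9\right) - 12\right) = 3 - \left(-16 - 12\right) = 3 - -28 = 3 + 28 = 31$)
$-1813 - \left(17 + n\right) R{\left(6 \right)} = -1813 - \frac{17 + 31}{-5 + 6} = -1813 - \frac{48}{1} = -1813 - 48 \cdot 1 = -1813 - 48 = -1861$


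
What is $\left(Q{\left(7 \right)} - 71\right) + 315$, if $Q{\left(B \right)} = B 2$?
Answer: $258$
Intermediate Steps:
$Q{\left(B \right)} = 2 B$
$\left(Q{\left(7 \right)} - 71\right) + 315 = \left(2 \cdot 7 - 71\right) + 315 = \left(14 - 71\right) + 315 = -57 + 315 = 258$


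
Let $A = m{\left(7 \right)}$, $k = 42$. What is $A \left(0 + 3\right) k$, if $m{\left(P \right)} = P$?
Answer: $882$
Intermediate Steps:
$A = 7$
$A \left(0 + 3\right) k = 7 \left(0 + 3\right) 42 = 7 \cdot 3 \cdot 42 = 21 \cdot 42 = 882$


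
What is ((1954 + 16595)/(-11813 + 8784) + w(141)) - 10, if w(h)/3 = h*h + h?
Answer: 181891075/3029 ≈ 60050.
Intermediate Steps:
w(h) = 3*h + 3*h² (w(h) = 3*(h*h + h) = 3*(h² + h) = 3*(h + h²) = 3*h + 3*h²)
((1954 + 16595)/(-11813 + 8784) + w(141)) - 10 = ((1954 + 16595)/(-11813 + 8784) + 3*141*(1 + 141)) - 10 = (18549/(-3029) + 3*141*142) - 10 = (18549*(-1/3029) + 60066) - 10 = (-18549/3029 + 60066) - 10 = 181921365/3029 - 10 = 181891075/3029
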